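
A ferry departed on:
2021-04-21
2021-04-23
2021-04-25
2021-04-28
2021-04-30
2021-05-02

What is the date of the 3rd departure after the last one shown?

2021-05-09

Every event lands on a Wednesday or Friday or Sunday (gaps cycle 2, 2, 3, 2, 2).
So the schedule is: every Wednesday, Friday and Sunday.
The following Wednesday is 2021-05-05.
The following Friday is 2021-05-07.
The following Sunday is 2021-05-09.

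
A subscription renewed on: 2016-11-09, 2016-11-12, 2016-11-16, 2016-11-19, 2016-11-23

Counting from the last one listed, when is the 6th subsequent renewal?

2016-12-14

The gap pattern 3, 4, 3, 4 repeats every 2 events.
These are the Wednesdays and Saturdays of each week.
The following Saturday is 2016-11-26.
The following Wednesday is 2016-11-30.
Next Saturday: 2016-12-03.
Next Wednesday: 2016-12-07.
Next Saturday: 2016-12-10.
Next Wednesday: 2016-12-14.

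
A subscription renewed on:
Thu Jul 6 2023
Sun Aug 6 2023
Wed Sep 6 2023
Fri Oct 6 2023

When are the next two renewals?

Each date is the 6th; the gaps (31, 31, 30) track the month lengths.
The rule is the 6th of each month.
Next: November 2023 → Mon Nov 6 2023.
Next: December 2023 → Wed Dec 6 2023.

Mon Nov 6 2023, Wed Dec 6 2023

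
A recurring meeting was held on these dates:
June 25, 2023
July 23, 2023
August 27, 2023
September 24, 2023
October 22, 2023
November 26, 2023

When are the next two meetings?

These are Sundays at 28- or 35-day spacing (28, 35, 28, 28, 35).
The pattern: 4th Sunday of the month.
December 2023 — 4th Sunday is December 24, 2023.
January 2024 — 4th Sunday is January 28, 2024.

December 24, 2023; January 28, 2024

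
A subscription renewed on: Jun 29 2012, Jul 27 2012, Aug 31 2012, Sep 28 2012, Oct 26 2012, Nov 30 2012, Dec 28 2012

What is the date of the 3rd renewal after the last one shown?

Every date is a Friday; gaps 28, 35, 28, 28, 35, 28 days.
Each is the last Friday of its month (at least one falls on the 29th or later, ruling out '4th Friday').
January 2013 ends with Friday Jan 25 2013.
February 2013 ends with Friday Feb 22 2013.
Last Friday of March 2013: Mar 29 2013.

Mar 29 2013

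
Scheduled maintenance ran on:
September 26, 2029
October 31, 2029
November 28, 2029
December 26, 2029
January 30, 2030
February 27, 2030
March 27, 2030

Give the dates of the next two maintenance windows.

Every date is a Wednesday; gaps 35, 28, 28, 35, 28, 28 days.
Each is the last Wednesday of its month (at least one falls on the 29th or later, ruling out '4th Wednesday').
April 2030 ends with Wednesday April 24, 2030.
May 2030 ends with Wednesday May 29, 2030.

April 24, 2030; May 29, 2030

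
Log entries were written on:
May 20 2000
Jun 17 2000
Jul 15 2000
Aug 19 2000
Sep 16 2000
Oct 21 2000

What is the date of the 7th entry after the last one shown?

May 19 2001

Gaps: 28, 28, 35, 28, 35 days — a mix of 28 and 35. Every date is a Saturday.
Each is the 3rd Saturday of its month.
3rd Saturday of November 2000: Nov 18 2000.
3rd Saturday of December 2000: Dec 16 2000.
January 2001 — 3rd Saturday is Jan 20 2001.
February 2001 — 3rd Saturday is Feb 17 2001.
3rd Saturday of March 2001: Mar 17 2001.
3rd Saturday of April 2001: Apr 21 2001.
3rd Saturday of May 2001: May 19 2001.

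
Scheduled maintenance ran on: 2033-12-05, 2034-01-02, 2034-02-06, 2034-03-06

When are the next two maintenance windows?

All dates are Mondays, 28, 35, 28 days apart.
Specifically, the 1st Monday of each month.
April 2034 — 1st Monday is 2034-04-03.
1st Monday of May 2034: 2034-05-01.

2034-04-03, 2034-05-01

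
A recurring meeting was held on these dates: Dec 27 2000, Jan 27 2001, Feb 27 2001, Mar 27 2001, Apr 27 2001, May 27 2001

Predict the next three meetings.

Each date is the 27th; the gaps (31, 31, 28, 31, 30) track the month lengths.
The rule is the 27th of each month.
June 2001: Jun 27 2001.
July 2001: Jul 27 2001.
Next: August 2001 → Aug 27 2001.

Jun 27 2001, Jul 27 2001, Aug 27 2001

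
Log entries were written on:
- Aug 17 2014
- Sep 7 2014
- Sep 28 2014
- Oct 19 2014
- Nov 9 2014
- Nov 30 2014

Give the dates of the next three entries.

Dec 21 2014, Jan 11 2015, Feb 1 2015

The spacing is 21, 21, 21, 21, 21 days — always 21 days.
Nov 30 2014 + 21 days = Dec 21 2014.
Dec 21 2014 + 21 days = Jan 11 2015.
Jan 11 2015 + 21 days = Feb 1 2015.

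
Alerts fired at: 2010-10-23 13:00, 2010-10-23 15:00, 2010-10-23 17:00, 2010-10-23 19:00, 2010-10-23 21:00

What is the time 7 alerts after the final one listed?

2010-10-24 11:00

Gaps: 2, 2, 2, 2 hours — each event is 2 hours after the previous one.
2010-10-23 21:00 + 2 h = 2010-10-23 23:00.
2010-10-23 23:00 + 2 h = 2010-10-24 01:00.
2010-10-24 01:00 + 2 h = 2010-10-24 03:00.
2010-10-24 03:00 + 2 h = 2010-10-24 05:00.
2010-10-24 05:00 + 2 h = 2010-10-24 07:00.
2010-10-24 07:00 + 2 h = 2010-10-24 09:00.
2010-10-24 09:00 + 2 h = 2010-10-24 11:00.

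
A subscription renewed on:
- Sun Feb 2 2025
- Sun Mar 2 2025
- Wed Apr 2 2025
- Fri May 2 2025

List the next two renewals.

Gaps: 28, 31, 30 days — not constant. Every event is on the 2nd of the month.
Pattern: the 2nd of each month.
June 2025: Mon Jun 2 2025.
Next: July 2025 → Wed Jul 2 2025.

Mon Jun 2 2025, Wed Jul 2 2025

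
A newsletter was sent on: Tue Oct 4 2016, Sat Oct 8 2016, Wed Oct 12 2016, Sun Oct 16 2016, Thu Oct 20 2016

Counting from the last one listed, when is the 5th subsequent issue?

Wed Nov 9 2016

Every event comes 4 days after the last (4, 4, 4, 4).
Thu Oct 20 2016 + 4 days = Mon Oct 24 2016.
Mon Oct 24 2016 + 4 days = Fri Oct 28 2016.
Fri Oct 28 2016 + 4 days = Tue Nov 1 2016.
Tue Nov 1 2016 + 4 days = Sat Nov 5 2016.
Sat Nov 5 2016 + 4 days = Wed Nov 9 2016.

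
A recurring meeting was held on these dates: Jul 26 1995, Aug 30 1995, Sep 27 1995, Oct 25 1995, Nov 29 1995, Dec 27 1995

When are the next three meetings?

Jan 31 1996, Feb 28 1996, Mar 27 1996

All Wednesdays; the gaps (35, 28, 28, 35, 28) vary with month length.
This is the last Wednesday of each month.
January 1996 ends with Wednesday Jan 31 1996.
Last Wednesday of February 1996: Feb 28 1996.
Last Wednesday of March 1996: Mar 27 1996.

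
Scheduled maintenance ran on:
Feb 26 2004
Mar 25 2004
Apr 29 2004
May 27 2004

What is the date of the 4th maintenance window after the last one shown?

Sep 30 2004

All Thursdays; the gaps (28, 35, 28) vary with month length.
This is the last Thursday of each month.
June 2004 ends with Thursday Jun 24 2004.
July 2004 ends with Thursday Jul 29 2004.
August 2004 ends with Thursday Aug 26 2004.
September 2004 ends with Thursday Sep 30 2004.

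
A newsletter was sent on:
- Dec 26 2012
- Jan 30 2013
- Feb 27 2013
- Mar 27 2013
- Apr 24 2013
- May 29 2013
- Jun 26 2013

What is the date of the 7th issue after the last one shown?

All Wednesdays; the gaps (35, 28, 28, 28, 35, 28) vary with month length.
This is the last Wednesday of each month.
July 2013 ends with Wednesday Jul 31 2013.
August 2013 ends with Wednesday Aug 28 2013.
September 2013 ends with Wednesday Sep 25 2013.
Last Wednesday of October 2013: Oct 30 2013.
November 2013 ends with Wednesday Nov 27 2013.
Last Wednesday of December 2013: Dec 25 2013.
Last Wednesday of January 2014: Jan 29 2014.

Jan 29 2014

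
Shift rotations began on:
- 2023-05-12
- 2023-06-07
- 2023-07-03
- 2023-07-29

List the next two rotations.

Gaps between consecutive events: 26, 26, 26 days — a constant 26-day interval.
2023-07-29 + 26 days = 2023-08-24.
2023-08-24 + 26 days = 2023-09-19.

2023-08-24, 2023-09-19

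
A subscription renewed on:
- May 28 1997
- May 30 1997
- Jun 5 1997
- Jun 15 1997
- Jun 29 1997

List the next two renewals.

Intervals are 2, 6, 10, 14 days — an arithmetic progression with common difference 4.
Next gap: 18 days. Jun 29 1997 + 18 days = Jul 17 1997.
Next gap: 22 days. Jul 17 1997 + 22 days = Aug 8 1997.

Jul 17 1997, Aug 8 1997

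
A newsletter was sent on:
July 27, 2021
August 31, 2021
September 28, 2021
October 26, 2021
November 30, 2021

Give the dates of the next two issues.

December 28, 2021; January 25, 2022

All Tuesdays; the gaps (35, 28, 28, 35) vary with month length.
This is the last Tuesday of each month.
December 2021 ends with Tuesday December 28, 2021.
Last Tuesday of January 2022: January 25, 2022.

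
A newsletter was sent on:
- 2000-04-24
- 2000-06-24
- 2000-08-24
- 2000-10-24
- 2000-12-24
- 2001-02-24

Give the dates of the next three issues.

Gaps: 61, 61, 61, 61, 62 days — not constant. Every event is on the 24th of the month.
Pattern: the 24th of every 2 months.
April 2001: 2001-04-24.
Next: June 2001 → 2001-06-24.
Next: August 2001 → 2001-08-24.

2001-04-24, 2001-06-24, 2001-08-24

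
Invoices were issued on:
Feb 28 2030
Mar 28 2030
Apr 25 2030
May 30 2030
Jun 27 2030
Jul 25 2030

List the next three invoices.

Aug 29 2030, Sep 26 2030, Oct 31 2030

Every date is a Thursday; gaps 28, 28, 35, 28, 28 days.
Each is the last Thursday of its month (at least one falls on the 29th or later, ruling out '4th Thursday').
August 2030 ends with Thursday Aug 29 2030.
Last Thursday of September 2030: Sep 26 2030.
Last Thursday of October 2030: Oct 31 2030.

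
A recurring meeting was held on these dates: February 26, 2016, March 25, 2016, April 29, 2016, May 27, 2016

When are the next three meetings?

All Fridays; the gaps (28, 35, 28) vary with month length.
This is the last Friday of each month.
Last Friday of June 2016: June 24, 2016.
Last Friday of July 2016: July 29, 2016.
Last Friday of August 2016: August 26, 2016.

June 24, 2016; July 29, 2016; August 26, 2016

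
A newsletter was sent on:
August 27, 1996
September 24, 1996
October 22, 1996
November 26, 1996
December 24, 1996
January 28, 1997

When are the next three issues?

Gaps: 28, 28, 35, 28, 35 days — a mix of 28 and 35. Every date is a Tuesday.
Each is the 4th Tuesday of its month.
February 1997 — 4th Tuesday is February 25, 1997.
4th Tuesday of March 1997: March 25, 1997.
4th Tuesday of April 1997: April 22, 1997.

February 25, 1997; March 25, 1997; April 22, 1997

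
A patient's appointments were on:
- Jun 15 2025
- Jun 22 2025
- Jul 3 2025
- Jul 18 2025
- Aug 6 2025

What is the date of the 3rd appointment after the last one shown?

Oct 26 2025

Intervals are 7, 11, 15, 19 days — an arithmetic progression with common difference 4.
Next gap: 23 days. Aug 6 2025 + 23 days = Aug 29 2025.
Next gap: 27 days. Aug 29 2025 + 27 days = Sep 25 2025.
Next gap: 31 days. Sep 25 2025 + 31 days = Oct 26 2025.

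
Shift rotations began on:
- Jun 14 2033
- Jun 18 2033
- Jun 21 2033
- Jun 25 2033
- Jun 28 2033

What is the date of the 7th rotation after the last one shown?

The gap pattern 4, 3, 4, 3 repeats every 2 events.
These are the Tuesdays and Saturdays of each week.
The following Saturday is Jul 2 2033.
Next Tuesday: Jul 5 2033.
The following Saturday is Jul 9 2033.
The following Tuesday is Jul 12 2033.
Next Saturday: Jul 16 2033.
The following Tuesday is Jul 19 2033.
The following Saturday is Jul 23 2033.

Jul 23 2033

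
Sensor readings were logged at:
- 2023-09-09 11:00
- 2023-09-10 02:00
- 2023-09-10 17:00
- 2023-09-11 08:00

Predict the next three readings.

2023-09-11 23:00, 2023-09-12 14:00, 2023-09-13 05:00

Gaps: 15, 15, 15 hours — each event is 15 hours after the previous one.
2023-09-11 08:00 + 15 h = 2023-09-11 23:00.
2023-09-11 23:00 + 15 h = 2023-09-12 14:00.
2023-09-12 14:00 + 15 h = 2023-09-13 05:00.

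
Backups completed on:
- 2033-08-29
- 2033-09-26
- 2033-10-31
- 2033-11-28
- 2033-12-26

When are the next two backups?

2034-01-30, 2034-02-27

All Mondays; the gaps (28, 35, 28, 28) vary with month length.
This is the last Monday of each month.
January 2034 ends with Monday 2034-01-30.
February 2034 ends with Monday 2034-02-27.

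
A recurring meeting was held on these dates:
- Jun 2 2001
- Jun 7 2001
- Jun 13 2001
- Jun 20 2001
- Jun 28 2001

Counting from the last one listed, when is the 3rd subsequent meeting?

Gaps: 5, 6, 7, 8 days — each gap is 1 larger than the previous one.
Next gap: 9 days. Jun 28 2001 + 9 days = Jul 7 2001.
Next gap: 10 days. Jul 7 2001 + 10 days = Jul 17 2001.
Next gap: 11 days. Jul 17 2001 + 11 days = Jul 28 2001.

Jul 28 2001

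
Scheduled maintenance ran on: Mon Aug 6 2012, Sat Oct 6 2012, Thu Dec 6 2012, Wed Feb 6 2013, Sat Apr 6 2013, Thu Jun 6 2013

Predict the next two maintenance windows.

Tue Aug 6 2013, Sun Oct 6 2013

The day-of-month is always 6 (61, 61, 62, 59, 61 days between events).
So this recurs on the 6th of every 2 months.
August 2013: Tue Aug 6 2013.
Next: October 2013 → Sun Oct 6 2013.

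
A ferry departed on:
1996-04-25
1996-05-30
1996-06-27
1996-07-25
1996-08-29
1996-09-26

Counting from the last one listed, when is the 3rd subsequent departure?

1996-12-26

All Thursdays; the gaps (35, 28, 28, 35, 28) vary with month length.
This is the last Thursday of each month.
October 1996 ends with Thursday 1996-10-31.
November 1996 ends with Thursday 1996-11-28.
December 1996 ends with Thursday 1996-12-26.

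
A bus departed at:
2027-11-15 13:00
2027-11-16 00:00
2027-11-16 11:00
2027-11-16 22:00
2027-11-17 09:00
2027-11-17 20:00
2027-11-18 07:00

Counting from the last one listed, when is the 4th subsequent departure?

2027-11-20 03:00

Spacing: 11, 11, 11, 11, 11, 11 h — constant 11 h.
2027-11-18 07:00 + 11 h = 2027-11-18 18:00.
2027-11-18 18:00 + 11 h = 2027-11-19 05:00.
2027-11-19 05:00 + 11 h = 2027-11-19 16:00.
2027-11-19 16:00 + 11 h = 2027-11-20 03:00.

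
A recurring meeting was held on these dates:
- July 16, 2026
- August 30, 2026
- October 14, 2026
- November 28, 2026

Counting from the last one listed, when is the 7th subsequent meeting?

October 9, 2027

Gaps between consecutive events: 45, 45, 45 days — a constant 45-day interval.
November 28, 2026 + 45 days = January 12, 2027.
January 12, 2027 + 45 days = February 26, 2027.
February 26, 2027 + 45 days = April 12, 2027.
April 12, 2027 + 45 days = May 27, 2027.
May 27, 2027 + 45 days = July 11, 2027.
July 11, 2027 + 45 days = August 25, 2027.
August 25, 2027 + 45 days = October 9, 2027.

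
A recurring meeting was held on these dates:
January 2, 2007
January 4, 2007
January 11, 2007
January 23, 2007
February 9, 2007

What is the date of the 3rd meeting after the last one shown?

May 1, 2007

The spacing grows by 5 each time: 2, 7, 12, 17 days.
Next gap: 22 days. February 9, 2007 + 22 days = March 3, 2007.
Next gap: 27 days. March 3, 2007 + 27 days = March 30, 2007.
Next gap: 32 days. March 30, 2007 + 32 days = May 1, 2007.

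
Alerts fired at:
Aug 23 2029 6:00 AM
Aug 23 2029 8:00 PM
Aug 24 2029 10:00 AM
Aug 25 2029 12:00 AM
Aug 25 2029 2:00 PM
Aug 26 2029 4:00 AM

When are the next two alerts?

The interval is a steady 14 hours (14, 14, 14, 14, 14).
Aug 26 2029 4:00 AM + 14 h = Aug 26 2029 6:00 PM.
Aug 26 2029 6:00 PM + 14 h = Aug 27 2029 8:00 AM.

Aug 26 2029 6:00 PM, Aug 27 2029 8:00 AM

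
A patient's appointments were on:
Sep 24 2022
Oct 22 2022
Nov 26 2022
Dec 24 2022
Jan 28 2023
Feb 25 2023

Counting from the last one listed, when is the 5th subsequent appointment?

Jul 22 2023

These are Saturdays at 28- or 35-day spacing (28, 35, 28, 35, 28).
The pattern: 4th Saturday of the month.
4th Saturday of March 2023: Mar 25 2023.
4th Saturday of April 2023: Apr 22 2023.
May 2023 — 4th Saturday is May 27 2023.
June 2023 — 4th Saturday is Jun 24 2023.
July 2023 — 4th Saturday is Jul 22 2023.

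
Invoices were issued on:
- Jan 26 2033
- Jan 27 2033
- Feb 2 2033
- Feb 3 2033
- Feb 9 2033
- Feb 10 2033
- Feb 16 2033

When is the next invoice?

Every event lands on a Wednesday or Thursday (gaps cycle 1, 6, 1, 6, 1, 6).
So the schedule is: every Wednesday and Thursday.
Next Thursday: Feb 17 2033.

Feb 17 2033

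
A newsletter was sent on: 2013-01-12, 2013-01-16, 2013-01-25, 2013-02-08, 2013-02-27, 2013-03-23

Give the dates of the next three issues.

2013-04-21, 2013-05-25, 2013-07-03

Intervals are 4, 9, 14, 19, 24 days — an arithmetic progression with common difference 5.
Next gap: 29 days. 2013-03-23 + 29 days = 2013-04-21.
Next gap: 34 days. 2013-04-21 + 34 days = 2013-05-25.
Next gap: 39 days. 2013-05-25 + 39 days = 2013-07-03.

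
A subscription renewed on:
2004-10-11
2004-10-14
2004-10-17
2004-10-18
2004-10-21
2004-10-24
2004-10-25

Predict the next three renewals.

Gaps: 3, 3, 1, 3, 3, 1 days — not constant, but cyclic with period 3.
The events fall on every Monday, Thursday and Sunday.
Next Thursday: 2004-10-28.
The following Sunday is 2004-10-31.
Next Monday: 2004-11-01.

2004-10-28, 2004-10-31, 2004-11-01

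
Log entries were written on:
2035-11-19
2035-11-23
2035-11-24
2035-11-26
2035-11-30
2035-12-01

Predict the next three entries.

Gaps: 4, 1, 2, 4, 1 days — not constant, but cyclic with period 3.
The events fall on every Monday, Friday and Saturday.
Next Monday: 2035-12-03.
Next Friday: 2035-12-07.
Next Saturday: 2035-12-08.

2035-12-03, 2035-12-07, 2035-12-08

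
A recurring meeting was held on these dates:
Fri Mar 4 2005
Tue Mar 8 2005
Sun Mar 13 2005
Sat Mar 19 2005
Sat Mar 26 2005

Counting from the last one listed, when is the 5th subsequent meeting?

Sun May 15 2005

Intervals are 4, 5, 6, 7 days — an arithmetic progression with common difference 1.
Next gap: 8 days. Sat Mar 26 2005 + 8 days = Sun Apr 3 2005.
Next gap: 9 days. Sun Apr 3 2005 + 9 days = Tue Apr 12 2005.
Next gap: 10 days. Tue Apr 12 2005 + 10 days = Fri Apr 22 2005.
Next gap: 11 days. Fri Apr 22 2005 + 11 days = Tue May 3 2005.
Next gap: 12 days. Tue May 3 2005 + 12 days = Sun May 15 2005.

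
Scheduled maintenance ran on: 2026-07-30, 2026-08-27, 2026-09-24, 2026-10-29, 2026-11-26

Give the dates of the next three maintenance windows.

2026-12-31, 2027-01-28, 2027-02-25

All Thursdays; the gaps (28, 28, 35, 28) vary with month length.
This is the last Thursday of each month.
Last Thursday of December 2026: 2026-12-31.
Last Thursday of January 2027: 2027-01-28.
Last Thursday of February 2027: 2027-02-25.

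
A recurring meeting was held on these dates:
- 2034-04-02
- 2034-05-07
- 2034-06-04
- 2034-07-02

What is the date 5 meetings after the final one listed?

2034-12-03

These are Sundays at 28- or 35-day spacing (35, 28, 28).
The pattern: 1st Sunday of the month.
August 2034 — 1st Sunday is 2034-08-06.
1st Sunday of September 2034: 2034-09-03.
1st Sunday of October 2034: 2034-10-01.
November 2034 — 1st Sunday is 2034-11-05.
1st Sunday of December 2034: 2034-12-03.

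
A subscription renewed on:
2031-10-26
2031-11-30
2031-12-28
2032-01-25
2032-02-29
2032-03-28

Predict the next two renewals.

All Sundays; the gaps (35, 28, 28, 35, 28) vary with month length.
This is the last Sunday of each month.
April 2032 ends with Sunday 2032-04-25.
May 2032 ends with Sunday 2032-05-30.

2032-04-25, 2032-05-30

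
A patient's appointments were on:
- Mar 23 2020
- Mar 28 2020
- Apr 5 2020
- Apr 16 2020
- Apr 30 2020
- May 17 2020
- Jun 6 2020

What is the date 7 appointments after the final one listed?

Intervals are 5, 8, 11, 14, 17, 20 days — an arithmetic progression with common difference 3.
Next gap: 23 days. Jun 6 2020 + 23 days = Jun 29 2020.
Next gap: 26 days. Jun 29 2020 + 26 days = Jul 25 2020.
Next gap: 29 days. Jul 25 2020 + 29 days = Aug 23 2020.
Next gap: 32 days. Aug 23 2020 + 32 days = Sep 24 2020.
Next gap: 35 days. Sep 24 2020 + 35 days = Oct 29 2020.
Next gap: 38 days. Oct 29 2020 + 38 days = Dec 6 2020.
Next gap: 41 days. Dec 6 2020 + 41 days = Jan 16 2021.

Jan 16 2021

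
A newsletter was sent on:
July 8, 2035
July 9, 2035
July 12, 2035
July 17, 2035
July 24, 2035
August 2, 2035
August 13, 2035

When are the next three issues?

August 26, 2035; September 10, 2035; September 27, 2035

Intervals are 1, 3, 5, 7, 9, 11 days — an arithmetic progression with common difference 2.
Next gap: 13 days. August 13, 2035 + 13 days = August 26, 2035.
Next gap: 15 days. August 26, 2035 + 15 days = September 10, 2035.
Next gap: 17 days. September 10, 2035 + 17 days = September 27, 2035.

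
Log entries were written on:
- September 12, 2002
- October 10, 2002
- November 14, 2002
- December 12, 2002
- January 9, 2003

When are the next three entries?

All dates are Thursdays, 28, 35, 28, 28 days apart.
Specifically, the 2nd Thursday of each month.
February 2003 — 2nd Thursday is February 13, 2003.
March 2003 — 2nd Thursday is March 13, 2003.
April 2003 — 2nd Thursday is April 10, 2003.

February 13, 2003; March 13, 2003; April 10, 2003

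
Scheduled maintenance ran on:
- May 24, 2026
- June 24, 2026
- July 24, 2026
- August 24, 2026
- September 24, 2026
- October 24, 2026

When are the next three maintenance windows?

Each date is the 24th; the gaps (31, 30, 31, 31, 30) track the month lengths.
The rule is the 24th of each month.
Next: November 2026 → November 24, 2026.
December 2026: December 24, 2026.
January 2027: January 24, 2027.

November 24, 2026; December 24, 2026; January 24, 2027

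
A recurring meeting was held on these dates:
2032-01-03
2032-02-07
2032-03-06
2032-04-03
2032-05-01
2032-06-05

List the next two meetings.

All dates are Saturdays, 35, 28, 28, 28, 35 days apart.
Specifically, the 1st Saturday of each month.
July 2032 — 1st Saturday is 2032-07-03.
August 2032 — 1st Saturday is 2032-08-07.

2032-07-03, 2032-08-07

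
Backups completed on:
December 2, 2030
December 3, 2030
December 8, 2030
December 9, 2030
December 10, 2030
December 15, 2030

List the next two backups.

Gaps: 1, 5, 1, 1, 5 days — not constant, but cyclic with period 3.
The events fall on every Monday, Tuesday and Sunday.
Next Monday: December 16, 2030.
Next Tuesday: December 17, 2030.

December 16, 2030; December 17, 2030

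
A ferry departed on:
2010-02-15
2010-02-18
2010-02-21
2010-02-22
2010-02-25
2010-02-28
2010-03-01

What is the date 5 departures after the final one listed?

2010-03-14

Every event lands on a Monday or Thursday or Sunday (gaps cycle 3, 3, 1, 3, 3, 1).
So the schedule is: every Monday, Thursday and Sunday.
Next Thursday: 2010-03-04.
Next Sunday: 2010-03-07.
Next Monday: 2010-03-08.
The following Thursday is 2010-03-11.
Next Sunday: 2010-03-14.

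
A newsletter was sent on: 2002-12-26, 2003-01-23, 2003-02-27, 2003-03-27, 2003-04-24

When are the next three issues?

2003-05-22, 2003-06-26, 2003-07-24

All dates are Thursdays, 28, 35, 28, 28 days apart.
Specifically, the 4th Thursday of each month.
4th Thursday of May 2003: 2003-05-22.
June 2003 — 4th Thursday is 2003-06-26.
July 2003 — 4th Thursday is 2003-07-24.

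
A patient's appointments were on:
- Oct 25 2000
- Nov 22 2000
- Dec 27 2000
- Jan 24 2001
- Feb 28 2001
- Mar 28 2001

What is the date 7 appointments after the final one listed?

These are Wednesdays at 28- or 35-day spacing (28, 35, 28, 35, 28).
The pattern: 4th Wednesday of the month.
4th Wednesday of April 2001: Apr 25 2001.
May 2001 — 4th Wednesday is May 23 2001.
4th Wednesday of June 2001: Jun 27 2001.
July 2001 — 4th Wednesday is Jul 25 2001.
4th Wednesday of August 2001: Aug 22 2001.
4th Wednesday of September 2001: Sep 26 2001.
4th Wednesday of October 2001: Oct 24 2001.

Oct 24 2001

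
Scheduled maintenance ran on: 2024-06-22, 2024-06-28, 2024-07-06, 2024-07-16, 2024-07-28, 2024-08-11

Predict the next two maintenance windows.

Gaps: 6, 8, 10, 12, 14 days — each gap is 2 larger than the previous one.
Next gap: 16 days. 2024-08-11 + 16 days = 2024-08-27.
Next gap: 18 days. 2024-08-27 + 18 days = 2024-09-14.

2024-08-27, 2024-09-14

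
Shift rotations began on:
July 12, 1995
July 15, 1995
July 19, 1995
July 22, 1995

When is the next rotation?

The gap pattern 3, 4, 3 repeats every 2 events.
These are the Wednesdays and Saturdays of each week.
The following Wednesday is July 26, 1995.

July 26, 1995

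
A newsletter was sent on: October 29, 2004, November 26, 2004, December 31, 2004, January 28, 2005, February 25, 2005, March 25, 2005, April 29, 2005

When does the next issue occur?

May 27, 2005

These are Fridays with 28, 35, 28, 28, 28, 35-day gaps.
Each is the final Friday of its month — October 29, 2004 is past the 28th, so '4th Friday' doesn't fit.
Last Friday of May 2005: May 27, 2005.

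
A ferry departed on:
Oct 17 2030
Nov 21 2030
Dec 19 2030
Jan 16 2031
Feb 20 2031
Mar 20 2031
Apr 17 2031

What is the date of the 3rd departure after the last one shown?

Gaps: 35, 28, 28, 35, 28, 28 days — a mix of 28 and 35. Every date is a Thursday.
Each is the 3rd Thursday of its month.
3rd Thursday of May 2031: May 15 2031.
3rd Thursday of June 2031: Jun 19 2031.
July 2031 — 3rd Thursday is Jul 17 2031.

Jul 17 2031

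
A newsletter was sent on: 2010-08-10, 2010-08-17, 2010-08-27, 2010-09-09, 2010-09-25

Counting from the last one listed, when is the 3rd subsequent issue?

Gaps: 7, 10, 13, 16 days — each gap is 3 larger than the previous one.
Next gap: 19 days. 2010-09-25 + 19 days = 2010-10-14.
Next gap: 22 days. 2010-10-14 + 22 days = 2010-11-05.
Next gap: 25 days. 2010-11-05 + 25 days = 2010-11-30.

2010-11-30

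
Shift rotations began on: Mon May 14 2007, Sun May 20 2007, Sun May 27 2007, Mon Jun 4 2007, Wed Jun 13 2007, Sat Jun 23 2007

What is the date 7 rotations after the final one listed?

Sat Sep 29 2007

The spacing grows by 1 each time: 6, 7, 8, 9, 10 days.
Next gap: 11 days. Sat Jun 23 2007 + 11 days = Wed Jul 4 2007.
Next gap: 12 days. Wed Jul 4 2007 + 12 days = Mon Jul 16 2007.
Next gap: 13 days. Mon Jul 16 2007 + 13 days = Sun Jul 29 2007.
Next gap: 14 days. Sun Jul 29 2007 + 14 days = Sun Aug 12 2007.
Next gap: 15 days. Sun Aug 12 2007 + 15 days = Mon Aug 27 2007.
Next gap: 16 days. Mon Aug 27 2007 + 16 days = Wed Sep 12 2007.
Next gap: 17 days. Wed Sep 12 2007 + 17 days = Sat Sep 29 2007.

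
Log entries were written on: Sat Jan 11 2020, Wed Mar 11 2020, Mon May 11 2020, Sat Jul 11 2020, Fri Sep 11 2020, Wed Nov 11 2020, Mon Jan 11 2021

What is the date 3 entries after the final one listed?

Sun Jul 11 2021

Each date is the 11th; the gaps (60, 61, 61, 62, 61, 61) track the month lengths.
The rule is the 11th of every 2 months.
Next: March 2021 → Thu Mar 11 2021.
Next: May 2021 → Tue May 11 2021.
July 2021: Sun Jul 11 2021.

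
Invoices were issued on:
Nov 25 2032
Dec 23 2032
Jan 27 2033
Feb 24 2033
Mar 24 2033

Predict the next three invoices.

These are Thursdays at 28- or 35-day spacing (28, 35, 28, 28).
The pattern: 4th Thursday of the month.
4th Thursday of April 2033: Apr 28 2033.
4th Thursday of May 2033: May 26 2033.
June 2033 — 4th Thursday is Jun 23 2033.

Apr 28 2033, May 26 2033, Jun 23 2033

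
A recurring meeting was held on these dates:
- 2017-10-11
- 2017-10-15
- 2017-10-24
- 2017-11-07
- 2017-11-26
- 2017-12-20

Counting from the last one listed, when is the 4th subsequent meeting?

Gaps: 4, 9, 14, 19, 24 days — each gap is 5 larger than the previous one.
Next gap: 29 days. 2017-12-20 + 29 days = 2018-01-18.
Next gap: 34 days. 2018-01-18 + 34 days = 2018-02-21.
Next gap: 39 days. 2018-02-21 + 39 days = 2018-04-01.
Next gap: 44 days. 2018-04-01 + 44 days = 2018-05-15.

2018-05-15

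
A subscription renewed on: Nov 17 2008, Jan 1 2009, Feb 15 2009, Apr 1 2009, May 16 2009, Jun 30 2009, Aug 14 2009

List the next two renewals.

Sep 28 2009, Nov 12 2009

Every event comes 45 days after the last (45, 45, 45, 45, 45, 45).
Aug 14 2009 + 45 days = Sep 28 2009.
Sep 28 2009 + 45 days = Nov 12 2009.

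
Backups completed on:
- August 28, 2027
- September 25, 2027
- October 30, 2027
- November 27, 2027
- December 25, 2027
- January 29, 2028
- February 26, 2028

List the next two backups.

All Saturdays; the gaps (28, 35, 28, 28, 35, 28) vary with month length.
This is the last Saturday of each month.
Last Saturday of March 2028: March 25, 2028.
Last Saturday of April 2028: April 29, 2028.

March 25, 2028; April 29, 2028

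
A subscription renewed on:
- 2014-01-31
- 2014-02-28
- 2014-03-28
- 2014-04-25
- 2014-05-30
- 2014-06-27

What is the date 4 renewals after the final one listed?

All Fridays; the gaps (28, 28, 28, 35, 28) vary with month length.
This is the last Friday of each month.
Last Friday of July 2014: 2014-07-25.
August 2014 ends with Friday 2014-08-29.
Last Friday of September 2014: 2014-09-26.
Last Friday of October 2014: 2014-10-31.

2014-10-31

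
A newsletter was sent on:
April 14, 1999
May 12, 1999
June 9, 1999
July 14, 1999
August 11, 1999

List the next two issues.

September 8, 1999; October 13, 1999

All dates are Wednesdays, 28, 28, 35, 28 days apart.
Specifically, the 2nd Wednesday of each month.
September 1999 — 2nd Wednesday is September 8, 1999.
October 1999 — 2nd Wednesday is October 13, 1999.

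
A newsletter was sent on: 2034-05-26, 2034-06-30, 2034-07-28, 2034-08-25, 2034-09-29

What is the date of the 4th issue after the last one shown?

2035-01-26

All Fridays; the gaps (35, 28, 28, 35) vary with month length.
This is the last Friday of each month.
Last Friday of October 2034: 2034-10-27.
Last Friday of November 2034: 2034-11-24.
December 2034 ends with Friday 2034-12-29.
January 2035 ends with Friday 2035-01-26.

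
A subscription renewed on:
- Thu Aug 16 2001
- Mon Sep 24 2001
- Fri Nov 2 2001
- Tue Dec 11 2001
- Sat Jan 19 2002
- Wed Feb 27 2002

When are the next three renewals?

Gaps between consecutive events: 39, 39, 39, 39, 39 days — a constant 39-day interval.
Wed Feb 27 2002 + 39 days = Sun Apr 7 2002.
Sun Apr 7 2002 + 39 days = Thu May 16 2002.
Thu May 16 2002 + 39 days = Mon Jun 24 2002.

Sun Apr 7 2002, Thu May 16 2002, Mon Jun 24 2002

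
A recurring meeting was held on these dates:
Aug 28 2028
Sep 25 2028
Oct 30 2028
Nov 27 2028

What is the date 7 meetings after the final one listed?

Jun 25 2029

All Mondays; the gaps (28, 35, 28) vary with month length.
This is the last Monday of each month.
December 2028 ends with Monday Dec 25 2028.
January 2029 ends with Monday Jan 29 2029.
February 2029 ends with Monday Feb 26 2029.
March 2029 ends with Monday Mar 26 2029.
April 2029 ends with Monday Apr 30 2029.
May 2029 ends with Monday May 28 2029.
Last Monday of June 2029: Jun 25 2029.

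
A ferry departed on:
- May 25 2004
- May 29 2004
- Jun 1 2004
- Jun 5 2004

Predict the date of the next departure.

Jun 8 2004

Every event lands on a Tuesday or Saturday (gaps cycle 4, 3, 4).
So the schedule is: every Tuesday and Saturday.
Next Tuesday: Jun 8 2004.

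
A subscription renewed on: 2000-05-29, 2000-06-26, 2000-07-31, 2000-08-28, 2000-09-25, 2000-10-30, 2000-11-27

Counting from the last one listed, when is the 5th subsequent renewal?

2001-04-30

These are Mondays with 28, 35, 28, 28, 35, 28-day gaps.
Each is the final Monday of its month — 2000-05-29 is past the 28th, so '4th Monday' doesn't fit.
Last Monday of December 2000: 2000-12-25.
Last Monday of January 2001: 2001-01-29.
Last Monday of February 2001: 2001-02-26.
Last Monday of March 2001: 2001-03-26.
April 2001 ends with Monday 2001-04-30.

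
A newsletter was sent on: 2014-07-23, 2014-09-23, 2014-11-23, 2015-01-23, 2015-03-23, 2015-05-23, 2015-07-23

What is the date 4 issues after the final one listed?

The day-of-month is always 23 (62, 61, 61, 59, 61, 61 days between events).
So this recurs on the 23rd of every 2 months.
Next: September 2015 → 2015-09-23.
November 2015: 2015-11-23.
Next: January 2016 → 2016-01-23.
March 2016: 2016-03-23.

2016-03-23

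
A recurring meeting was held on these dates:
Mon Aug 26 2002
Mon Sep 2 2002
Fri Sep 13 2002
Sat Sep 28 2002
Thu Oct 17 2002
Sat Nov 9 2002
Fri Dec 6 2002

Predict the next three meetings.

Mon Jan 6 2003, Mon Feb 10 2003, Fri Mar 21 2003

Gaps: 7, 11, 15, 19, 23, 27 days — each gap is 4 larger than the previous one.
Next gap: 31 days. Fri Dec 6 2002 + 31 days = Mon Jan 6 2003.
Next gap: 35 days. Mon Jan 6 2003 + 35 days = Mon Feb 10 2003.
Next gap: 39 days. Mon Feb 10 2003 + 39 days = Fri Mar 21 2003.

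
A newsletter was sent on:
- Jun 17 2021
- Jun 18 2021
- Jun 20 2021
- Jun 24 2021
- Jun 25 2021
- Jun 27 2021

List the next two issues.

The gap pattern 1, 2, 4, 1, 2 repeats every 3 events.
These are the Thursdays, Fridays and Sundays of each week.
The following Thursday is Jul 1 2021.
The following Friday is Jul 2 2021.

Jul 1 2021, Jul 2 2021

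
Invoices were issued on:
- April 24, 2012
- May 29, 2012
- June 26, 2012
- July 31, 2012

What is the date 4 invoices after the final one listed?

November 27, 2012

These are Tuesdays with 35, 28, 35-day gaps.
Each is the final Tuesday of its month — May 29, 2012 is past the 28th, so '4th Tuesday' doesn't fit.
Last Tuesday of August 2012: August 28, 2012.
Last Tuesday of September 2012: September 25, 2012.
October 2012 ends with Tuesday October 30, 2012.
Last Tuesday of November 2012: November 27, 2012.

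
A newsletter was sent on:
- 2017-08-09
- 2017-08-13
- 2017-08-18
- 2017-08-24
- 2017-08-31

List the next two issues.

Intervals are 4, 5, 6, 7 days — an arithmetic progression with common difference 1.
Next gap: 8 days. 2017-08-31 + 8 days = 2017-09-08.
Next gap: 9 days. 2017-09-08 + 9 days = 2017-09-17.

2017-09-08, 2017-09-17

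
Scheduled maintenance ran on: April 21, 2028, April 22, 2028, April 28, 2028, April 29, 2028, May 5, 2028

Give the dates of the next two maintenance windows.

Every event lands on a Friday or Saturday (gaps cycle 1, 6, 1, 6).
So the schedule is: every Friday and Saturday.
The following Saturday is May 6, 2028.
Next Friday: May 12, 2028.

May 6, 2028; May 12, 2028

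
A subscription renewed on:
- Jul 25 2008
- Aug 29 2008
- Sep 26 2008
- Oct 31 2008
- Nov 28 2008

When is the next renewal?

Dec 26 2008

All Fridays; the gaps (35, 28, 35, 28) vary with month length.
This is the last Friday of each month.
Last Friday of December 2008: Dec 26 2008.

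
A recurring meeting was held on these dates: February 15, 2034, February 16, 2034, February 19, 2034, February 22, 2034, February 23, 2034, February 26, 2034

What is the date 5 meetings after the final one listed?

Every event lands on a Wednesday or Thursday or Sunday (gaps cycle 1, 3, 3, 1, 3).
So the schedule is: every Wednesday, Thursday and Sunday.
Next Wednesday: March 1, 2034.
Next Thursday: March 2, 2034.
Next Sunday: March 5, 2034.
The following Wednesday is March 8, 2034.
The following Thursday is March 9, 2034.

March 9, 2034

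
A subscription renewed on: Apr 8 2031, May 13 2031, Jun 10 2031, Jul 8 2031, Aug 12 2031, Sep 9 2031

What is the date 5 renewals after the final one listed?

All dates are Tuesdays, 35, 28, 28, 35, 28 days apart.
Specifically, the 2nd Tuesday of each month.
2nd Tuesday of October 2031: Oct 14 2031.
November 2031 — 2nd Tuesday is Nov 11 2031.
2nd Tuesday of December 2031: Dec 9 2031.
2nd Tuesday of January 2032: Jan 13 2032.
February 2032 — 2nd Tuesday is Feb 10 2032.

Feb 10 2032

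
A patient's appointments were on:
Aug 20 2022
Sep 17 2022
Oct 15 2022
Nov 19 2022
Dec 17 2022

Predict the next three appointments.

Gaps: 28, 28, 35, 28 days — a mix of 28 and 35. Every date is a Saturday.
Each is the 3rd Saturday of its month.
3rd Saturday of January 2023: Jan 21 2023.
3rd Saturday of February 2023: Feb 18 2023.
3rd Saturday of March 2023: Mar 18 2023.

Jan 21 2023, Feb 18 2023, Mar 18 2023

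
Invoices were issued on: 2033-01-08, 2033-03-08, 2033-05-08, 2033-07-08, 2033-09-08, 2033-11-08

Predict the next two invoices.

2034-01-08, 2034-03-08

Each date is the 8th; the gaps (59, 61, 61, 62, 61) track the month lengths.
The rule is the 8th of every 2 months.
Next: January 2034 → 2034-01-08.
March 2034: 2034-03-08.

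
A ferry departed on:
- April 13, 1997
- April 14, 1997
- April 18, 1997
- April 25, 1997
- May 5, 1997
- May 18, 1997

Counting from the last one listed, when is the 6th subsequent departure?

October 6, 1997

Gaps: 1, 4, 7, 10, 13 days — each gap is 3 larger than the previous one.
Next gap: 16 days. May 18, 1997 + 16 days = June 3, 1997.
Next gap: 19 days. June 3, 1997 + 19 days = June 22, 1997.
Next gap: 22 days. June 22, 1997 + 22 days = July 14, 1997.
Next gap: 25 days. July 14, 1997 + 25 days = August 8, 1997.
Next gap: 28 days. August 8, 1997 + 28 days = September 5, 1997.
Next gap: 31 days. September 5, 1997 + 31 days = October 6, 1997.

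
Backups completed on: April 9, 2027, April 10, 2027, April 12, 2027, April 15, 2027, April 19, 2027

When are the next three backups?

April 24, 2027; April 30, 2027; May 7, 2027

The spacing grows by 1 each time: 1, 2, 3, 4 days.
Next gap: 5 days. April 19, 2027 + 5 days = April 24, 2027.
Next gap: 6 days. April 24, 2027 + 6 days = April 30, 2027.
Next gap: 7 days. April 30, 2027 + 7 days = May 7, 2027.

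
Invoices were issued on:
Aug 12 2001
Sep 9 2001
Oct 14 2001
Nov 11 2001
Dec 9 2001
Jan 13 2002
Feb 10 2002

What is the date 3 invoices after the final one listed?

May 12 2002

Gaps: 28, 35, 28, 28, 35, 28 days — a mix of 28 and 35. Every date is a Sunday.
Each is the 2nd Sunday of its month.
2nd Sunday of March 2002: Mar 10 2002.
2nd Sunday of April 2002: Apr 14 2002.
2nd Sunday of May 2002: May 12 2002.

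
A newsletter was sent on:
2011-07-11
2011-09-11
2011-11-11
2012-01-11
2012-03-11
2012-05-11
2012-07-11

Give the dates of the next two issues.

The day-of-month is always 11 (62, 61, 61, 60, 61, 61 days between events).
So this recurs on the 11th of every 2 months.
Next: September 2012 → 2012-09-11.
November 2012: 2012-11-11.

2012-09-11, 2012-11-11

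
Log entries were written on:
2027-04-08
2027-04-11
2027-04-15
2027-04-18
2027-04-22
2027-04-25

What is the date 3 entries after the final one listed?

2027-05-06

Gaps: 3, 4, 3, 4, 3 days — not constant, but cyclic with period 2.
The events fall on every Thursday and Sunday.
Next Thursday: 2027-04-29.
The following Sunday is 2027-05-02.
The following Thursday is 2027-05-06.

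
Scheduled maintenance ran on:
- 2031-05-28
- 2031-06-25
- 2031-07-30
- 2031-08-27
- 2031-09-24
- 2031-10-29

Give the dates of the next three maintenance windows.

All Wednesdays; the gaps (28, 35, 28, 28, 35) vary with month length.
This is the last Wednesday of each month.
November 2031 ends with Wednesday 2031-11-26.
Last Wednesday of December 2031: 2031-12-31.
January 2032 ends with Wednesday 2032-01-28.

2031-11-26, 2031-12-31, 2032-01-28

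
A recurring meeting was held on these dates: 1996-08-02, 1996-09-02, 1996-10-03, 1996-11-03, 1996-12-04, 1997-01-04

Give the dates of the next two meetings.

Gaps between consecutive events: 31, 31, 31, 31, 31 days — a constant 31-day interval.
1997-01-04 + 31 days = 1997-02-04.
1997-02-04 + 31 days = 1997-03-07.

1997-02-04, 1997-03-07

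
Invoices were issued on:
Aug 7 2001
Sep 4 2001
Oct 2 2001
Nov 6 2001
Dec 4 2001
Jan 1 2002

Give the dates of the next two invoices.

Feb 5 2002, Mar 5 2002

These are Tuesdays at 28- or 35-day spacing (28, 28, 35, 28, 28).
The pattern: 1st Tuesday of the month.
February 2002 — 1st Tuesday is Feb 5 2002.
March 2002 — 1st Tuesday is Mar 5 2002.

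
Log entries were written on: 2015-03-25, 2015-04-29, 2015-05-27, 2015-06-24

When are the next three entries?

These are Wednesdays with 35, 28, 28-day gaps.
Each is the final Wednesday of its month — 2015-04-29 is past the 28th, so '4th Wednesday' doesn't fit.
July 2015 ends with Wednesday 2015-07-29.
Last Wednesday of August 2015: 2015-08-26.
September 2015 ends with Wednesday 2015-09-30.

2015-07-29, 2015-08-26, 2015-09-30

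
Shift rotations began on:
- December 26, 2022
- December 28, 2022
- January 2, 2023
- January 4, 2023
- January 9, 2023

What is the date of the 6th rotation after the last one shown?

January 30, 2023

Every event lands on a Monday or Wednesday (gaps cycle 2, 5, 2, 5).
So the schedule is: every Monday and Wednesday.
The following Wednesday is January 11, 2023.
Next Monday: January 16, 2023.
The following Wednesday is January 18, 2023.
The following Monday is January 23, 2023.
Next Wednesday: January 25, 2023.
The following Monday is January 30, 2023.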